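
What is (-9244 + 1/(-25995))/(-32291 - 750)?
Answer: 240297781/858900795 ≈ 0.27977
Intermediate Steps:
(-9244 + 1/(-25995))/(-32291 - 750) = (-9244 - 1/25995)/(-33041) = -240297781/25995*(-1/33041) = 240297781/858900795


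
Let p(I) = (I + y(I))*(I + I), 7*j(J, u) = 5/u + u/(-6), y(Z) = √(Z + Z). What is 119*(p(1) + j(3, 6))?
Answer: 1411/6 + 238*√2 ≈ 571.75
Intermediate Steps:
y(Z) = √2*√Z (y(Z) = √(2*Z) = √2*√Z)
j(J, u) = -u/42 + 5/(7*u) (j(J, u) = (5/u + u/(-6))/7 = (5/u + u*(-⅙))/7 = (5/u - u/6)/7 = -u/42 + 5/(7*u))
p(I) = 2*I*(I + √2*√I) (p(I) = (I + √2*√I)*(I + I) = (I + √2*√I)*(2*I) = 2*I*(I + √2*√I))
119*(p(1) + j(3, 6)) = 119*(2*1*(1 + √2*√1) + (1/42)*(30 - 1*6²)/6) = 119*(2*1*(1 + √2*1) + (1/42)*(⅙)*(30 - 1*36)) = 119*(2*1*(1 + √2) + (1/42)*(⅙)*(30 - 36)) = 119*((2 + 2*√2) + (1/42)*(⅙)*(-6)) = 119*((2 + 2*√2) - 1/42) = 119*(83/42 + 2*√2) = 1411/6 + 238*√2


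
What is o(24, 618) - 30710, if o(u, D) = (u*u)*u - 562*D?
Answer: -364202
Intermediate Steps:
o(u, D) = u³ - 562*D (o(u, D) = u²*u - 562*D = u³ - 562*D)
o(24, 618) - 30710 = (24³ - 562*618) - 30710 = (13824 - 347316) - 30710 = -333492 - 30710 = -364202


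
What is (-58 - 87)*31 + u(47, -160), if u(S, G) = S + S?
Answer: -4401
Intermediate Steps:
u(S, G) = 2*S
(-58 - 87)*31 + u(47, -160) = (-58 - 87)*31 + 2*47 = -145*31 + 94 = -4495 + 94 = -4401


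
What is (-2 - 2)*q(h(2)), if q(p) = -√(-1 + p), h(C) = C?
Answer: 4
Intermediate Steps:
(-2 - 2)*q(h(2)) = (-2 - 2)*(-√(-1 + 2)) = -(-4)*√1 = -(-4) = -4*(-1) = 4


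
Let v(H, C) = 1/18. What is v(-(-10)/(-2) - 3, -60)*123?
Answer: 41/6 ≈ 6.8333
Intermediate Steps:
v(H, C) = 1/18
v(-(-10)/(-2) - 3, -60)*123 = (1/18)*123 = 41/6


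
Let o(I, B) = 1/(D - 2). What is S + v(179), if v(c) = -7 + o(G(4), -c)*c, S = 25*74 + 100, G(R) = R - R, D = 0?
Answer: 3707/2 ≈ 1853.5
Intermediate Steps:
G(R) = 0
S = 1950 (S = 1850 + 100 = 1950)
o(I, B) = -½ (o(I, B) = 1/(0 - 2) = 1/(-2) = -½)
v(c) = -7 - c/2
S + v(179) = 1950 + (-7 - ½*179) = 1950 + (-7 - 179/2) = 1950 - 193/2 = 3707/2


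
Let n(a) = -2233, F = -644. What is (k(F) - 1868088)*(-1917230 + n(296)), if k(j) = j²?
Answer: 2789655389976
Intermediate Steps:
(k(F) - 1868088)*(-1917230 + n(296)) = ((-644)² - 1868088)*(-1917230 - 2233) = (414736 - 1868088)*(-1919463) = -1453352*(-1919463) = 2789655389976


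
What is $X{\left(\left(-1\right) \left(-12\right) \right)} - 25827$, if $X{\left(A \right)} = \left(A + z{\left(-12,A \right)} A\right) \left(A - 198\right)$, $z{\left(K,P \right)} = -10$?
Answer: $-5739$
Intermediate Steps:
$X{\left(A \right)} = - 9 A \left(-198 + A\right)$ ($X{\left(A \right)} = \left(A - 10 A\right) \left(A - 198\right) = - 9 A \left(-198 + A\right)$)
$X{\left(\left(-1\right) \left(-12\right) \right)} - 25827 = 9 \left(\left(-1\right) \left(-12\right)\right) \left(198 - \left(-1\right) \left(-12\right)\right) - 25827 = 9 \cdot 12 \left(198 - 12\right) - 25827 = 9 \cdot 12 \cdot 186 - 25827 = 20088 - 25827 = -5739$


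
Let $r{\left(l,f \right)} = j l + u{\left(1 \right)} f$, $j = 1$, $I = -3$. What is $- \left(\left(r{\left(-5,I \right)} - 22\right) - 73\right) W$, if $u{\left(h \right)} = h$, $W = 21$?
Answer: $2163$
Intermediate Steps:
$r{\left(l,f \right)} = f + l$ ($r{\left(l,f \right)} = 1 l + 1 f = l + f = f + l$)
$- \left(\left(r{\left(-5,I \right)} - 22\right) - 73\right) W = - \left(\left(\left(-3 - 5\right) - 22\right) - 73\right) 21 = - \left(\left(-8 - 22\right) - 73\right) 21 = - \left(-30 - 73\right) 21 = - \left(-103\right) 21 = \left(-1\right) \left(-2163\right) = 2163$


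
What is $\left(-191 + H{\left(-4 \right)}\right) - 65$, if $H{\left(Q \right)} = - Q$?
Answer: $-252$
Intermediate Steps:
$\left(-191 + H{\left(-4 \right)}\right) - 65 = \left(-191 - -4\right) - 65 = \left(-191 + 4\right) - 65 = -187 - 65 = -252$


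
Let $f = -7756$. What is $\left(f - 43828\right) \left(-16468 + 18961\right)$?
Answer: $-128598912$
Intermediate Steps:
$\left(f - 43828\right) \left(-16468 + 18961\right) = \left(-7756 - 43828\right) \left(-16468 + 18961\right) = \left(-51584\right) 2493 = -128598912$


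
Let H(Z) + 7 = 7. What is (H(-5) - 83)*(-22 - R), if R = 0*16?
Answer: 1826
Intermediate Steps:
R = 0
H(Z) = 0 (H(Z) = -7 + 7 = 0)
(H(-5) - 83)*(-22 - R) = (0 - 83)*(-22 - 1*0) = -83*(-22 + 0) = -83*(-22) = 1826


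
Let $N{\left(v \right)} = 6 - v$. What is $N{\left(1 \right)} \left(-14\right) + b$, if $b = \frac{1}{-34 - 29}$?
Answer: $- \frac{4411}{63} \approx -70.016$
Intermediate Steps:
$b = - \frac{1}{63}$ ($b = \frac{1}{-63} = - \frac{1}{63} \approx -0.015873$)
$N{\left(1 \right)} \left(-14\right) + b = \left(6 - 1\right) \left(-14\right) - \frac{1}{63} = 5 \left(-14\right) - \frac{1}{63} = -70 - \frac{1}{63} = - \frac{4411}{63}$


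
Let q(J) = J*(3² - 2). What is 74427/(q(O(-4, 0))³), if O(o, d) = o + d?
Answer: -74427/21952 ≈ -3.3904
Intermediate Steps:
O(o, d) = d + o
q(J) = 7*J (q(J) = J*(9 - 2) = J*7 = 7*J)
74427/(q(O(-4, 0))³) = 74427/((7*(0 - 4))³) = 74427/((7*(-4))³) = 74427/((-28)³) = 74427/(-21952) = 74427*(-1/21952) = -74427/21952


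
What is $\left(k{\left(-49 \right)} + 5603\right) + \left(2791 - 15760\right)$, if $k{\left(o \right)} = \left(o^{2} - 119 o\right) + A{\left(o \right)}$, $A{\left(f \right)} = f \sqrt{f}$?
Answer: $866 - 343 i \approx 866.0 - 343.0 i$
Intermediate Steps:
$A{\left(f \right)} = f^{\frac{3}{2}}$
$k{\left(o \right)} = o^{2} + o^{\frac{3}{2}} - 119 o$ ($k{\left(o \right)} = \left(o^{2} - 119 o\right) + o^{\frac{3}{2}} = o^{2} + o^{\frac{3}{2}} - 119 o$)
$\left(k{\left(-49 \right)} + 5603\right) + \left(2791 - 15760\right) = \left(\left(\left(-49\right)^{2} + \left(-49\right)^{\frac{3}{2}} - -5831\right) + 5603\right) + \left(2791 - 15760\right) = \left(\left(2401 - 343 i + 5831\right) + 5603\right) + \left(2791 - 15760\right) = \left(\left(8232 - 343 i\right) + 5603\right) - 12969 = \left(13835 - 343 i\right) - 12969 = 866 - 343 i$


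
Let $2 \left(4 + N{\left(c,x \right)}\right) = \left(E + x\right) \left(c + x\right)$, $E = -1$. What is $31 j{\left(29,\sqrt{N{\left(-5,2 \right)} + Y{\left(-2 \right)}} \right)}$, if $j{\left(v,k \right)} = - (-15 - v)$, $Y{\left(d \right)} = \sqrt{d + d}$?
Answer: $1364$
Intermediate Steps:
$Y{\left(d \right)} = \sqrt{2} \sqrt{d}$ ($Y{\left(d \right)} = \sqrt{2 d} = \sqrt{2} \sqrt{d}$)
$N{\left(c,x \right)} = -4 + \frac{\left(-1 + x\right) \left(c + x\right)}{2}$
$j{\left(v,k \right)} = 15 + v$
$31 j{\left(29,\sqrt{N{\left(-5,2 \right)} + Y{\left(-2 \right)}} \right)} = 31 \left(15 + 29\right) = 31 \cdot 44 = 1364$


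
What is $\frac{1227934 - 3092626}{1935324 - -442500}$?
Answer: $- \frac{155391}{198152} \approx -0.7842$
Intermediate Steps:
$\frac{1227934 - 3092626}{1935324 - -442500} = - \frac{1864692}{1935324 + 442500} = - \frac{1864692}{2377824} = \left(-1864692\right) \frac{1}{2377824} = - \frac{155391}{198152}$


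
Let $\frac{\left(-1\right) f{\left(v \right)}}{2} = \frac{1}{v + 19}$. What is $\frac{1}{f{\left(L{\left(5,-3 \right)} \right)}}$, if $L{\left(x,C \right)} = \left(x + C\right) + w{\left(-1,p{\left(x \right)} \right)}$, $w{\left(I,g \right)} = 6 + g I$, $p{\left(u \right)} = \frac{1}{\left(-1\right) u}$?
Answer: $- \frac{68}{5} \approx -13.6$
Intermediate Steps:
$p{\left(u \right)} = - \frac{1}{u}$
$w{\left(I,g \right)} = 6 + I g$
$L{\left(x,C \right)} = 6 + C + x + \frac{1}{x}$ ($L{\left(x,C \right)} = \left(x + C\right) + \left(6 - - \frac{1}{x}\right) = \left(C + x\right) + \left(6 + \frac{1}{x}\right) = 6 + C + x + \frac{1}{x}$)
$f{\left(v \right)} = - \frac{2}{19 + v}$ ($f{\left(v \right)} = - \frac{2}{v + 19} = - \frac{2}{19 + v}$)
$\frac{1}{f{\left(L{\left(5,-3 \right)} \right)}} = \frac{1}{\left(-2\right) \frac{1}{19 + \left(6 - 3 + 5 + \frac{1}{5}\right)}} = \frac{1}{\left(-2\right) \frac{1}{19 + \frac{41}{5}}} = \frac{1}{\left(-2\right) \frac{1}{\frac{136}{5}}} = \frac{1}{\left(-2\right) \frac{5}{136}} = \frac{1}{- \frac{5}{68}} = - \frac{68}{5}$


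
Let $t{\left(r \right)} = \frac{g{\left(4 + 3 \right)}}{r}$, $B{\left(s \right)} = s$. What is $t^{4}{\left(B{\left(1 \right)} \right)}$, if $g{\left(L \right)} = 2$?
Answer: $16$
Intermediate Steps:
$t{\left(r \right)} = \frac{2}{r}$
$t^{4}{\left(B{\left(1 \right)} \right)} = \left(\frac{2}{1}\right)^{4} = \left(2 \cdot 1\right)^{4} = 2^{4} = 16$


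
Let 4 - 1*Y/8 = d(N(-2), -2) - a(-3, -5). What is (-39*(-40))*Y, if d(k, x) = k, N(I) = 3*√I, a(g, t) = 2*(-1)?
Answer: 24960 - 37440*I*√2 ≈ 24960.0 - 52948.0*I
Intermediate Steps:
a(g, t) = -2
Y = 16 - 24*I*√2 (Y = 32 - 8*(3*√(-2) - 1*(-2)) = 32 - 8*(3*(I*√2) + 2) = 32 - 8*(3*I*√2 + 2) = 32 - 8*(2 + 3*I*√2) = 32 + (-16 - 24*I*√2) = 16 - 24*I*√2 ≈ 16.0 - 33.941*I)
(-39*(-40))*Y = (-39*(-40))*(16 - 24*I*√2) = 1560*(16 - 24*I*√2) = 24960 - 37440*I*√2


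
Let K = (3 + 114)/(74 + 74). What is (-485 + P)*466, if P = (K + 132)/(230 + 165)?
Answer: -6601693151/29230 ≈ -2.2585e+5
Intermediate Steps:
K = 117/148 ≈ 0.79054
P = 19653/58460 (P = (117/148 + 132)/(230 + 165) = (19653/148)/395 = (19653/148)*(1/395) = 19653/58460 ≈ 0.33618)
(-485 + P)*466 = (-485 + 19653/58460)*466 = -28333447/58460*466 = -6601693151/29230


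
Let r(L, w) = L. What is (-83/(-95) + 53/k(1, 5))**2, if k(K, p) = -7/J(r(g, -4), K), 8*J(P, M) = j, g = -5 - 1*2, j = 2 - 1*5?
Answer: 390181009/28302400 ≈ 13.786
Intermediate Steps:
j = -3 (j = 2 - 5 = -3)
g = -7 (g = -5 - 2 = -7)
J(P, M) = -3/8 (J(P, M) = (1/8)*(-3) = -3/8)
k(K, p) = 56/3 (k(K, p) = -7/(-3/8) = -7*(-8/3) = 56/3)
(-83/(-95) + 53/k(1, 5))**2 = (-83/(-95) + 53/(56/3))**2 = (-83*(-1/95) + 53*(3/56))**2 = (83/95 + 159/56)**2 = (19753/5320)**2 = 390181009/28302400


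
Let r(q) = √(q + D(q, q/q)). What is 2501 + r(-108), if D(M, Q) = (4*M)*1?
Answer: 2501 + 6*I*√15 ≈ 2501.0 + 23.238*I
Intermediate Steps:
D(M, Q) = 4*M
r(q) = √5*√q (r(q) = √(q + 4*q) = √(5*q) = √5*√q)
2501 + r(-108) = 2501 + √5*√(-108) = 2501 + √5*(6*I*√3) = 2501 + 6*I*√15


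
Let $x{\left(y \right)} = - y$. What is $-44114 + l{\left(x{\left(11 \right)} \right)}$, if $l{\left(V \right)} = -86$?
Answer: $-44200$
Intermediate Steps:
$-44114 + l{\left(x{\left(11 \right)} \right)} = -44114 - 86 = -44200$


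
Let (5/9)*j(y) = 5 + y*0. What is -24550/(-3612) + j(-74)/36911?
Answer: 64728397/9523038 ≈ 6.7970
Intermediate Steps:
j(y) = 9 (j(y) = 9*(5 + y*0)/5 = 9*(5 + 0)/5 = (9/5)*5 = 9)
-24550/(-3612) + j(-74)/36911 = -24550/(-3612) + 9/36911 = -24550*(-1/3612) + 9*(1/36911) = 12275/1806 + 9/36911 = 64728397/9523038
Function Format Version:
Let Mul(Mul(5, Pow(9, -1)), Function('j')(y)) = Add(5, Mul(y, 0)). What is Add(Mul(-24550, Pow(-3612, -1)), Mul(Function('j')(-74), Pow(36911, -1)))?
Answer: Rational(64728397, 9523038) ≈ 6.7970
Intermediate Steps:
Function('j')(y) = 9 (Function('j')(y) = Mul(Rational(9, 5), Add(5, Mul(y, 0))) = Mul(Rational(9, 5), Add(5, 0)) = Mul(Rational(9, 5), 5) = 9)
Add(Mul(-24550, Pow(-3612, -1)), Mul(Function('j')(-74), Pow(36911, -1))) = Add(Mul(-24550, Pow(-3612, -1)), Mul(9, Pow(36911, -1))) = Add(Mul(-24550, Rational(-1, 3612)), Mul(9, Rational(1, 36911))) = Add(Rational(12275, 1806), Rational(9, 36911)) = Rational(64728397, 9523038)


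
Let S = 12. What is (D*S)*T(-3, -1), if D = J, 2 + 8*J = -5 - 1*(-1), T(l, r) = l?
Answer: 27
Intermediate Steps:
J = -¾ (J = -¼ + (-5 - 1*(-1))/8 = -¼ + (-5 + 1)/8 = -¼ + (⅛)*(-4) = -¼ - ½ = -¾ ≈ -0.75000)
D = -¾ ≈ -0.75000
(D*S)*T(-3, -1) = -¾*12*(-3) = -9*(-3) = 27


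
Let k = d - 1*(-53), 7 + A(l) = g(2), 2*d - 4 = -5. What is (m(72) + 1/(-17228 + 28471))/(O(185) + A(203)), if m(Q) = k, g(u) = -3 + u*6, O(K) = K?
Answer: 1180517/4204882 ≈ 0.28075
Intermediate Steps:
d = -1/2 (d = 2 + (1/2)*(-5) = 2 - 5/2 = -1/2 ≈ -0.50000)
g(u) = -3 + 6*u
A(l) = 2 (A(l) = -7 + (-3 + 6*2) = -7 + (-3 + 12) = -7 + 9 = 2)
k = 105/2 (k = -1/2 - 1*(-53) = -1/2 + 53 = 105/2 ≈ 52.500)
m(Q) = 105/2
(m(72) + 1/(-17228 + 28471))/(O(185) + A(203)) = (105/2 + 1/(-17228 + 28471))/(185 + 2) = (105/2 + 1/11243)/187 = (105/2 + 1/11243)*(1/187) = (1180517/22486)*(1/187) = 1180517/4204882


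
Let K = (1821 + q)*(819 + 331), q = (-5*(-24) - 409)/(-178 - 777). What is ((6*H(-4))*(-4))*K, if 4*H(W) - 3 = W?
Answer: 2400294720/191 ≈ 1.2567e+7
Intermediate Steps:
H(W) = 3/4 + W/4
q = 289/955 (q = (120 - 409)/(-955) = -289*(-1/955) = 289/955 ≈ 0.30262)
K = 400049120/191 (K = (1821 + 289/955)*(819 + 331) = (1739344/955)*1150 = 400049120/191 ≈ 2.0945e+6)
((6*H(-4))*(-4))*K = ((6*(3/4 + (1/4)*(-4)))*(-4))*(400049120/191) = ((6*(3/4 - 1))*(-4))*(400049120/191) = ((6*(-1/4))*(-4))*(400049120/191) = -3/2*(-4)*(400049120/191) = 6*(400049120/191) = 2400294720/191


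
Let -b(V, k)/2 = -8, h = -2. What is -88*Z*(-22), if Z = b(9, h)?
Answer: 30976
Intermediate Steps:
b(V, k) = 16 (b(V, k) = -2*(-8) = 16)
Z = 16
-88*Z*(-22) = -88*16*(-22) = -1408*(-22) = 30976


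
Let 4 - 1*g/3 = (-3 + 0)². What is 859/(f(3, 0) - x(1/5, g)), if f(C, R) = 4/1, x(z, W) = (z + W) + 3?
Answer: 4295/79 ≈ 54.367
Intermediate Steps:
g = -15 (g = 12 - 3*(-3 + 0)² = 12 - 3*(-3)² = 12 - 3*9 = 12 - 27 = -15)
x(z, W) = 3 + W + z (x(z, W) = (W + z) + 3 = 3 + W + z)
f(C, R) = 4 (f(C, R) = 4*1 = 4)
859/(f(3, 0) - x(1/5, g)) = 859/(4 - (3 - 15 + 1/5)) = 859/(4 - (3 - 15 + ⅕)) = 859/(4 - 1*(-59/5)) = 859/(4 + 59/5) = 859/(79/5) = (5/79)*859 = 4295/79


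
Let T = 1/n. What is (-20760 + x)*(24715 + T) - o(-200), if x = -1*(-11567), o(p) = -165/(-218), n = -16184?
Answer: -400802334992863/1764056 ≈ -2.2721e+8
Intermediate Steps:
o(p) = 165/218 (o(p) = -165*(-1/218) = 165/218)
T = -1/16184 (T = 1/(-16184) = -1/16184 ≈ -6.1789e-5)
x = 11567
(-20760 + x)*(24715 + T) - o(-200) = (-20760 + 11567)*(24715 - 1/16184) - 1*165/218 = -9193*399987559/16184 - 165/218 = -3677085629887/16184 - 165/218 = -400802334992863/1764056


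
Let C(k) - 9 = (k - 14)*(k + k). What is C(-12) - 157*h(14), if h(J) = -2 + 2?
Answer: 633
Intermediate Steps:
h(J) = 0
C(k) = 9 + 2*k*(-14 + k) (C(k) = 9 + (k - 14)*(k + k) = 9 + (-14 + k)*(2*k) = 9 + 2*k*(-14 + k))
C(-12) - 157*h(14) = (9 - 28*(-12) + 2*(-12)²) - 157*0 = (9 + 336 + 2*144) + 0 = (9 + 336 + 288) + 0 = 633 + 0 = 633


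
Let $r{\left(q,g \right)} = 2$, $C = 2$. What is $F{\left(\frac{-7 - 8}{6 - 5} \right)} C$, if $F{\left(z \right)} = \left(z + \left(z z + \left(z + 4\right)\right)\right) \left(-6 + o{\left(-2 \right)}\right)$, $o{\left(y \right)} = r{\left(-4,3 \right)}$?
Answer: $-1592$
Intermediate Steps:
$o{\left(y \right)} = 2$
$F{\left(z \right)} = -16 - 8 z - 4 z^{2}$ ($F{\left(z \right)} = \left(z + \left(z z + \left(z + 4\right)\right)\right) \left(-6 + 2\right) = \left(z + \left(z^{2} + \left(4 + z\right)\right)\right) \left(-4\right) = \left(z + \left(4 + z + z^{2}\right)\right) \left(-4\right) = \left(4 + z^{2} + 2 z\right) \left(-4\right) = -16 - 8 z - 4 z^{2}$)
$F{\left(\frac{-7 - 8}{6 - 5} \right)} C = \left(-16 - 8 \frac{-7 - 8}{6 - 5} - 4 \left(\frac{-7 - 8}{6 - 5}\right)^{2}\right) 2 = \left(-16 - 8 \left(- \frac{15}{1}\right) - 4 \left(- \frac{15}{1}\right)^{2}\right) 2 = \left(-16 - 8 \left(\left(-15\right) 1\right) - 4 \left(\left(-15\right) 1\right)^{2}\right) 2 = \left(-16 - -120 - 4 \left(-15\right)^{2}\right) 2 = \left(-16 + 120 - 900\right) 2 = \left(-796\right) 2 = -1592$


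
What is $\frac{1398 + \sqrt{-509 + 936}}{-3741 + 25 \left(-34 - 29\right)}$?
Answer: $- \frac{233}{886} - \frac{\sqrt{427}}{5316} \approx -0.26687$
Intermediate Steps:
$\frac{1398 + \sqrt{-509 + 936}}{-3741 + 25 \left(-34 - 29\right)} = \frac{1398 + \sqrt{427}}{-3741 + 25 \left(-63\right)} = \frac{1398 + \sqrt{427}}{-3741 - 1575} = \frac{1398 + \sqrt{427}}{-5316} = \left(1398 + \sqrt{427}\right) \left(- \frac{1}{5316}\right) = - \frac{233}{886} - \frac{\sqrt{427}}{5316}$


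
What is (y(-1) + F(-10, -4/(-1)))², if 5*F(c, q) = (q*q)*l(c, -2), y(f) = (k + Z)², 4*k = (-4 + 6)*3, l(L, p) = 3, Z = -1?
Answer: 38809/400 ≈ 97.022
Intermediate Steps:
k = 3/2 (k = ((-4 + 6)*3)/4 = (2*3)/4 = (¼)*6 = 3/2 ≈ 1.5000)
y(f) = ¼ (y(f) = (3/2 - 1)² = (½)² = ¼)
F(c, q) = 3*q²/5 (F(c, q) = ((q*q)*3)/5 = (q²*3)/5 = (3*q²)/5 = 3*q²/5)
(y(-1) + F(-10, -4/(-1)))² = (¼ + 3*(-4/(-1))²/5)² = (¼ + 3*(-4*(-1))²/5)² = (¼ + (⅗)*4²)² = (¼ + (⅗)*16)² = (¼ + 48/5)² = (197/20)² = 38809/400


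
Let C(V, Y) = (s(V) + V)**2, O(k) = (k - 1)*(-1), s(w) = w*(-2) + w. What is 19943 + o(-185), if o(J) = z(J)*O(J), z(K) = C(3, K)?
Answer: 19943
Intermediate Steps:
s(w) = -w (s(w) = -2*w + w = -w)
O(k) = 1 - k (O(k) = (-1 + k)*(-1) = 1 - k)
C(V, Y) = 0 (C(V, Y) = (-V + V)**2 = 0**2 = 0)
z(K) = 0
o(J) = 0 (o(J) = 0*(1 - J) = 0)
19943 + o(-185) = 19943 + 0 = 19943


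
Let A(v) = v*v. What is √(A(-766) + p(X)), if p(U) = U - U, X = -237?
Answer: 766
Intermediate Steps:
A(v) = v²
p(U) = 0
√(A(-766) + p(X)) = √((-766)² + 0) = √(586756 + 0) = √586756 = 766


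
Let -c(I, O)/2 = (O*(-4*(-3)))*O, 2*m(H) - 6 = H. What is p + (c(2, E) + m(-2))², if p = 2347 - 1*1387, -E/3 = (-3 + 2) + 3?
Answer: 744004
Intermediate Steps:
m(H) = 3 + H/2
E = -6 (E = -3*((-3 + 2) + 3) = -3*(-1 + 3) = -3*2 = -6)
c(I, O) = -24*O² (c(I, O) = -2*O*(-4*(-3))*O = -2*O*12*O = -2*12*O*O = -24*O²)
p = 960 (p = 2347 - 1387 = 960)
p + (c(2, E) + m(-2))² = 960 + (-24*(-6)² + (3 + (½)*(-2)))² = 960 + (-24*36 + (3 - 1))² = 960 + (-864 + 2)² = 960 + (-862)² = 960 + 743044 = 744004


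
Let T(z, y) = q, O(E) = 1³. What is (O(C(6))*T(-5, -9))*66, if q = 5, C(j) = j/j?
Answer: 330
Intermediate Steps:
C(j) = 1
O(E) = 1
T(z, y) = 5
(O(C(6))*T(-5, -9))*66 = (1*5)*66 = 5*66 = 330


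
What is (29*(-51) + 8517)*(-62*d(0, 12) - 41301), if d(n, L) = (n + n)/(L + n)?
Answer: -290676438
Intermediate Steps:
d(n, L) = 2*n/(L + n) (d(n, L) = (2*n)/(L + n) = 2*n/(L + n))
(29*(-51) + 8517)*(-62*d(0, 12) - 41301) = (29*(-51) + 8517)*(-124*0/(12 + 0) - 41301) = (-1479 + 8517)*(-124*0/12 - 41301) = 7038*(-124*0/12 - 41301) = 7038*(-62*0 - 41301) = 7038*(0 - 41301) = 7038*(-41301) = -290676438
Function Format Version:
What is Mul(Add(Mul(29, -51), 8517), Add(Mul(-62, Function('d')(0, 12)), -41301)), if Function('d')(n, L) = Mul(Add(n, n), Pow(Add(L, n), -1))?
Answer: -290676438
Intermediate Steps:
Function('d')(n, L) = Mul(2, n, Pow(Add(L, n), -1)) (Function('d')(n, L) = Mul(Mul(2, n), Pow(Add(L, n), -1)) = Mul(2, n, Pow(Add(L, n), -1)))
Mul(Add(Mul(29, -51), 8517), Add(Mul(-62, Function('d')(0, 12)), -41301)) = Mul(Add(Mul(29, -51), 8517), Add(Mul(-62, Mul(2, 0, Pow(Add(12, 0), -1))), -41301)) = Mul(Add(-1479, 8517), Add(Mul(-62, Mul(2, 0, Pow(12, -1))), -41301)) = Mul(7038, Add(Mul(-62, Mul(2, 0, Rational(1, 12))), -41301)) = Mul(7038, Add(Mul(-62, 0), -41301)) = Mul(7038, Add(0, -41301)) = Mul(7038, -41301) = -290676438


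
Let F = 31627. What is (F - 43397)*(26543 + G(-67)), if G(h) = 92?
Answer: -313493950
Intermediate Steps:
(F - 43397)*(26543 + G(-67)) = (31627 - 43397)*(26543 + 92) = -11770*26635 = -313493950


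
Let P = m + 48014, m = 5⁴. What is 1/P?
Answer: 1/48639 ≈ 2.0560e-5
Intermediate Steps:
m = 625
P = 48639 (P = 625 + 48014 = 48639)
1/P = 1/48639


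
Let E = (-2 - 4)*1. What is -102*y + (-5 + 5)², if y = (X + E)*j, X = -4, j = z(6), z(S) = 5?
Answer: 5100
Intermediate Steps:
j = 5
E = -6 (E = -6*1 = -6)
y = -50 (y = (-4 - 6)*5 = -10*5 = -50)
-102*y + (-5 + 5)² = -102*(-50) + (-5 + 5)² = 5100 + 0² = 5100 + 0 = 5100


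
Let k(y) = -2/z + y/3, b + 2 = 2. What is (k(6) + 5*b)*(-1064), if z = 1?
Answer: 0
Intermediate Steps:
b = 0 (b = -2 + 2 = 0)
k(y) = -2 + y/3 (k(y) = -2/1 + y/3 = -2*1 + y*(1/3) = -2 + y/3)
(k(6) + 5*b)*(-1064) = ((-2 + (1/3)*6) + 5*0)*(-1064) = ((-2 + 2) + 0)*(-1064) = (0 + 0)*(-1064) = 0*(-1064) = 0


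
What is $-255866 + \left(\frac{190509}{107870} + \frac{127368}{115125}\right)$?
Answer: $- \frac{9209985173747}{35995750} \approx -2.5586 \cdot 10^{5}$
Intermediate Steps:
$-255866 + \left(\frac{190509}{107870} + \frac{127368}{115125}\right) = -255866 + \left(190509 \cdot \frac{1}{107870} + 127368 \cdot \frac{1}{115125}\right) = -255866 + \left(\frac{8283}{4690} + \frac{42456}{38375}\right) = -255866 + \frac{103395753}{35995750} = - \frac{9209985173747}{35995750}$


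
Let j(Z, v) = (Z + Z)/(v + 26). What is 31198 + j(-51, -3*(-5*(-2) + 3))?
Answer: 405676/13 ≈ 31206.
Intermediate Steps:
j(Z, v) = 2*Z/(26 + v) (j(Z, v) = (2*Z)/(26 + v) = 2*Z/(26 + v))
31198 + j(-51, -3*(-5*(-2) + 3)) = 31198 + 2*(-51)/(26 - 3*(-5*(-2) + 3)) = 31198 + 2*(-51)/(26 - 3*(10 + 3)) = 31198 + 2*(-51)/(26 - 3*13) = 31198 + 2*(-51)/(26 - 39) = 31198 + 2*(-51)/(-13) = 31198 + 2*(-51)*(-1/13) = 31198 + 102/13 = 405676/13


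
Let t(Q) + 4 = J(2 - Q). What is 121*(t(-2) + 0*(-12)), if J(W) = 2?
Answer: -242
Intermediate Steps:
t(Q) = -2 (t(Q) = -4 + 2 = -2)
121*(t(-2) + 0*(-12)) = 121*(-2 + 0*(-12)) = 121*(-2 + 0) = 121*(-2) = -242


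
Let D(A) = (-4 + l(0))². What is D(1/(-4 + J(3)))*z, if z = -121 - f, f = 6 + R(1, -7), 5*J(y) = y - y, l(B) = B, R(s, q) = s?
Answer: -2048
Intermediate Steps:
J(y) = 0 (J(y) = (y - y)/5 = (⅕)*0 = 0)
f = 7 (f = 6 + 1 = 7)
D(A) = 16 (D(A) = (-4 + 0)² = (-4)² = 16)
z = -128 (z = -121 - 1*7 = -121 - 7 = -128)
D(1/(-4 + J(3)))*z = 16*(-128) = -2048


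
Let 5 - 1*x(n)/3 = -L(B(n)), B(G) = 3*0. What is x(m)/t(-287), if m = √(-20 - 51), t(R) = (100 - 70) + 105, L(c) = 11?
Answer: 16/45 ≈ 0.35556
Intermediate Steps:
B(G) = 0
t(R) = 135 (t(R) = 30 + 105 = 135)
m = I*√71 (m = √(-71) = I*√71 ≈ 8.4261*I)
x(n) = 48 (x(n) = 15 - (-3)*11 = 15 - 3*(-11) = 15 + 33 = 48)
x(m)/t(-287) = 48/135 = 48*(1/135) = 16/45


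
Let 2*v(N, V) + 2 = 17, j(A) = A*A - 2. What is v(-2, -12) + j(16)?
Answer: 523/2 ≈ 261.50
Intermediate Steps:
j(A) = -2 + A² (j(A) = A² - 2 = -2 + A²)
v(N, V) = 15/2 (v(N, V) = -1 + (½)*17 = -1 + 17/2 = 15/2)
v(-2, -12) + j(16) = 15/2 + (-2 + 16²) = 15/2 + (-2 + 256) = 15/2 + 254 = 523/2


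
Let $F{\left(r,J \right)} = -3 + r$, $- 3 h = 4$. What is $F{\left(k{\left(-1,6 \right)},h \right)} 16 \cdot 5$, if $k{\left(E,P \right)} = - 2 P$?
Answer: $-1200$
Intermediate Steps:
$h = - \frac{4}{3}$ ($h = \left(- \frac{1}{3}\right) 4 = - \frac{4}{3} \approx -1.3333$)
$F{\left(k{\left(-1,6 \right)},h \right)} 16 \cdot 5 = \left(-3 - 12\right) 16 \cdot 5 = \left(-15\right) 16 \cdot 5 = \left(-240\right) 5 = -1200$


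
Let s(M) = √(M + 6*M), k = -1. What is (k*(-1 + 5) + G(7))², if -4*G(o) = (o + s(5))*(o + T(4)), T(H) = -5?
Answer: (15 + √35)²/4 ≈ 109.37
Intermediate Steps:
s(M) = √7*√M (s(M) = √(7*M) = √7*√M)
G(o) = -(-5 + o)*(o + √35)/4 (G(o) = -(o + √7*√5)*(o - 5)/4 = -(o + √35)*(-5 + o)/4 = -(-5 + o)*(o + √35)/4)
(k*(-1 + 5) + G(7))² = (-(-1 + 5) + (-¼*7² + (5/4)*7 + 5*√35/4 - ¼*7*√35))² = (-1*4 + (-¼*49 + 35/4 + 5*√35/4 - 7*√35/4))² = (-4 + (-49/4 + 35/4 + 5*√35/4 - 7*√35/4))² = (-4 + (-7/2 - √35/2))² = (-15/2 - √35/2)²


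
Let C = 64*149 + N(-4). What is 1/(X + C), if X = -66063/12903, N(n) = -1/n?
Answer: 17204/163973561 ≈ 0.00010492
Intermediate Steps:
X = -22021/4301 (X = -66063*1/12903 = -22021/4301 ≈ -5.1200)
C = 38145/4 (C = 64*149 - 1/(-4) = 9536 - 1*(-¼) = 9536 + ¼ = 38145/4 ≈ 9536.3)
1/(X + C) = 1/(-22021/4301 + 38145/4) = 1/(163973561/17204) = 17204/163973561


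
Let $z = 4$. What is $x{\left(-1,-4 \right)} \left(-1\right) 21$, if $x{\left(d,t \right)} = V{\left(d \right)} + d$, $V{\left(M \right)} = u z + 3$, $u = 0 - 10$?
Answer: $798$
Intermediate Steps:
$u = -10$ ($u = 0 - 10 = -10$)
$V{\left(M \right)} = -37$ ($V{\left(M \right)} = \left(-10\right) 4 + 3 = -40 + 3 = -37$)
$x{\left(d,t \right)} = -37 + d$
$x{\left(-1,-4 \right)} \left(-1\right) 21 = \left(-37 - 1\right) \left(-1\right) 21 = \left(-38\right) \left(-1\right) 21 = 38 \cdot 21 = 798$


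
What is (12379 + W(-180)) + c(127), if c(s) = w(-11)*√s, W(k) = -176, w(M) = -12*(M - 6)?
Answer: 12203 + 204*√127 ≈ 14502.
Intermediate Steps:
w(M) = 72 - 12*M (w(M) = -12*(-6 + M) = 72 - 12*M)
c(s) = 204*√s (c(s) = (72 - 12*(-11))*√s = (72 + 132)*√s = 204*√s)
(12379 + W(-180)) + c(127) = (12379 - 176) + 204*√127 = 12203 + 204*√127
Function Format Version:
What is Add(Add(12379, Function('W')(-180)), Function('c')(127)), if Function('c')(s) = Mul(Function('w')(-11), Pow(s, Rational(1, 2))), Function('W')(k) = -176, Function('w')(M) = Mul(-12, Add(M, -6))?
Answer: Add(12203, Mul(204, Pow(127, Rational(1, 2)))) ≈ 14502.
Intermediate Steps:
Function('w')(M) = Add(72, Mul(-12, M)) (Function('w')(M) = Mul(-12, Add(-6, M)) = Add(72, Mul(-12, M)))
Function('c')(s) = Mul(204, Pow(s, Rational(1, 2))) (Function('c')(s) = Mul(Add(72, Mul(-12, -11)), Pow(s, Rational(1, 2))) = Mul(Add(72, 132), Pow(s, Rational(1, 2))) = Mul(204, Pow(s, Rational(1, 2))))
Add(Add(12379, Function('W')(-180)), Function('c')(127)) = Add(Add(12379, -176), Mul(204, Pow(127, Rational(1, 2)))) = Add(12203, Mul(204, Pow(127, Rational(1, 2))))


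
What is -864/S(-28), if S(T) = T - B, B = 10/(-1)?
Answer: 48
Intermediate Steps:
B = -10 (B = 10*(-1) = -10)
S(T) = 10 + T (S(T) = T - 1*(-10) = T + 10 = 10 + T)
-864/S(-28) = -864/(10 - 28) = -864/(-18) = -864*(-1/18) = 48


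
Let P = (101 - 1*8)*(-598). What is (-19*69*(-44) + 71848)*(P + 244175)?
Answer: 24424683452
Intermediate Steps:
P = -55614 (P = (101 - 8)*(-598) = 93*(-598) = -55614)
(-19*69*(-44) + 71848)*(P + 244175) = (-19*69*(-44) + 71848)*(-55614 + 244175) = (-1311*(-44) + 71848)*188561 = (57684 + 71848)*188561 = 129532*188561 = 24424683452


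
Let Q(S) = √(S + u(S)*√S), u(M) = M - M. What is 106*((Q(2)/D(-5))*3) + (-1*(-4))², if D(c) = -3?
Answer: 16 - 106*√2 ≈ -133.91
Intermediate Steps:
u(M) = 0
Q(S) = √S (Q(S) = √(S + 0*√S) = √(S + 0) = √S)
106*((Q(2)/D(-5))*3) + (-1*(-4))² = 106*((√2/(-3))*3) + (-1*(-4))² = 106*((√2*(-⅓))*3) + 4² = 106*(-√2/3*3) + 16 = 106*(-√2) + 16 = -106*√2 + 16 = 16 - 106*√2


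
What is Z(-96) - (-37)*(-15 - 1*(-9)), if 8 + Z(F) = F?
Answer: -326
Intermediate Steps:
Z(F) = -8 + F
Z(-96) - (-37)*(-15 - 1*(-9)) = (-8 - 96) - (-37)*(-15 - 1*(-9)) = -104 - (-37)*(-15 + 9) = -104 - (-37)*(-6) = -104 - 1*222 = -104 - 222 = -326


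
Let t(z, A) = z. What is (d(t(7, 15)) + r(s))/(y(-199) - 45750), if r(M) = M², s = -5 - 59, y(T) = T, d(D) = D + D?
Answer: -4110/45949 ≈ -0.089447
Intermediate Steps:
d(D) = 2*D
s = -64
(d(t(7, 15)) + r(s))/(y(-199) - 45750) = (2*7 + (-64)²)/(-199 - 45750) = (14 + 4096)/(-45949) = 4110*(-1/45949) = -4110/45949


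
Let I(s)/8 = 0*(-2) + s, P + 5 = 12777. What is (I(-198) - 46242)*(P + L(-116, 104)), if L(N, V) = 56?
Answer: -613511928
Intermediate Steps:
P = 12772 (P = -5 + 12777 = 12772)
I(s) = 8*s (I(s) = 8*(0*(-2) + s) = 8*(0 + s) = 8*s)
(I(-198) - 46242)*(P + L(-116, 104)) = (8*(-198) - 46242)*(12772 + 56) = (-1584 - 46242)*12828 = -47826*12828 = -613511928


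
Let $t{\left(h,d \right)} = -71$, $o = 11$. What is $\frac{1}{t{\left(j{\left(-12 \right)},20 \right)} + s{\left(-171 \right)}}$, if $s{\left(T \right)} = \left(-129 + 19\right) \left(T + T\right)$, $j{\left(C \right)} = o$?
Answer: $\frac{1}{37549} \approx 2.6632 \cdot 10^{-5}$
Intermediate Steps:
$j{\left(C \right)} = 11$
$s{\left(T \right)} = - 220 T$ ($s{\left(T \right)} = - 110 \cdot 2 T = - 220 T$)
$\frac{1}{t{\left(j{\left(-12 \right)},20 \right)} + s{\left(-171 \right)}} = \frac{1}{-71 - -37620} = \frac{1}{-71 + 37620} = \frac{1}{37549}$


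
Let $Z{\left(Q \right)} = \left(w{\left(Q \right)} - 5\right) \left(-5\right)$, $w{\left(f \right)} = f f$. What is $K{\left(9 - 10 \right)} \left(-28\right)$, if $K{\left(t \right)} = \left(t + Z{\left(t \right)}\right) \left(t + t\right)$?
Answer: $1064$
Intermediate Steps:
$w{\left(f \right)} = f^{2}$
$Z{\left(Q \right)} = 25 - 5 Q^{2}$ ($Z{\left(Q \right)} = \left(Q^{2} - 5\right) \left(-5\right) = \left(-5 + Q^{2}\right) \left(-5\right) = 25 - 5 Q^{2}$)
$K{\left(t \right)} = 2 t \left(25 + t - 5 t^{2}\right)$ ($K{\left(t \right)} = \left(t - \left(-25 + 5 t^{2}\right)\right) \left(t + t\right) = \left(25 + t - 5 t^{2}\right) 2 t = 2 t \left(25 + t - 5 t^{2}\right)$)
$K{\left(9 - 10 \right)} \left(-28\right) = 2 \left(9 - 10\right) \left(25 + \left(9 - 10\right) - 5 \left(9 - 10\right)^{2}\right) \left(-28\right) = 2 \left(-1\right) \left(25 - 1 - 5 \left(-1\right)^{2}\right) \left(-28\right) = 2 \left(-1\right) \left(25 - 1 - 5\right) \left(-28\right) = 2 \left(-1\right) 19 \left(-28\right) = \left(-38\right) \left(-28\right) = 1064$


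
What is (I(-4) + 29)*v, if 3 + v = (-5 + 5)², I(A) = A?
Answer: -75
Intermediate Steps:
v = -3 (v = -3 + (-5 + 5)² = -3 + 0² = -3 + 0 = -3)
(I(-4) + 29)*v = (-4 + 29)*(-3) = 25*(-3) = -75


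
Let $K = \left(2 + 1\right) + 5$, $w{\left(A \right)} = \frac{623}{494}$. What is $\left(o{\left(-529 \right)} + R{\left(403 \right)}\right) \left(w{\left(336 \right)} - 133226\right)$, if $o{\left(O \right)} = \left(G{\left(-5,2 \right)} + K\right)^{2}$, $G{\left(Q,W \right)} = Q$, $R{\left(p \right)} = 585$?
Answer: $- \frac{19546467237}{247} \approx -7.9135 \cdot 10^{7}$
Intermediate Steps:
$w{\left(A \right)} = \frac{623}{494}$ ($w{\left(A \right)} = 623 \cdot \frac{1}{494} = \frac{623}{494}$)
$K = 8$ ($K = 3 + 5 = 8$)
$o{\left(O \right)} = 9$ ($o{\left(O \right)} = \left(-5 + 8\right)^{2} = 3^{2} = 9$)
$\left(o{\left(-529 \right)} + R{\left(403 \right)}\right) \left(w{\left(336 \right)} - 133226\right) = \left(9 + 585\right) \left(\frac{623}{494} - 133226\right) = 594 \left(- \frac{65813021}{494}\right) = - \frac{19546467237}{247}$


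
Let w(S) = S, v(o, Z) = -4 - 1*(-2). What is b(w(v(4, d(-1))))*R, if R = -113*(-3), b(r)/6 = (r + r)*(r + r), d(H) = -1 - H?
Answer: 32544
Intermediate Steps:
v(o, Z) = -2 (v(o, Z) = -4 + 2 = -2)
b(r) = 24*r**2 (b(r) = 6*((r + r)*(r + r)) = 6*((2*r)*(2*r)) = 6*(4*r**2) = 24*r**2)
R = 339
b(w(v(4, d(-1))))*R = (24*(-2)**2)*339 = (24*4)*339 = 96*339 = 32544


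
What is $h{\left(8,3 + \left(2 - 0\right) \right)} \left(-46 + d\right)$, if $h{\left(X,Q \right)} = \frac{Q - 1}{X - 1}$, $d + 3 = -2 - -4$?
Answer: $- \frac{188}{7} \approx -26.857$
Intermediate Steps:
$d = -1$ ($d = -3 - -2 = -3 + \left(-2 + 4\right) = -3 + 2 = -1$)
$h{\left(X,Q \right)} = \frac{-1 + Q}{-1 + X}$
$h{\left(8,3 + \left(2 - 0\right) \right)} \left(-46 + d\right) = \frac{-1 + \left(3 + \left(2 - 0\right)\right)}{-1 + 8} \left(-46 - 1\right) = \frac{-1 + \left(3 + \left(2 + 0\right)\right)}{7} \left(-47\right) = \frac{-1 + \left(3 + 2\right)}{7} \left(-47\right) = \frac{-1 + 5}{7} \left(-47\right) = \frac{1}{7} \cdot 4 \left(-47\right) = \frac{4}{7} \left(-47\right) = - \frac{188}{7}$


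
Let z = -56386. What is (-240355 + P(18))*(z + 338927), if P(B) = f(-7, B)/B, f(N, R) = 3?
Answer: -407460569789/6 ≈ -6.7910e+10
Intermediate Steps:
P(B) = 3/B
(-240355 + P(18))*(z + 338927) = (-240355 + 3/18)*(-56386 + 338927) = (-240355 + 3*(1/18))*282541 = (-240355 + ⅙)*282541 = -1442129/6*282541 = -407460569789/6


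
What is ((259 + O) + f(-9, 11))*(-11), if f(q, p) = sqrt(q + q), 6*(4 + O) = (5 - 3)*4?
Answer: -8459/3 - 33*I*sqrt(2) ≈ -2819.7 - 46.669*I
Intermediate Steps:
O = -8/3 (O = -4 + ((5 - 3)*4)/6 = -4 + (2*4)/6 = -4 + (1/6)*8 = -4 + 4/3 = -8/3 ≈ -2.6667)
f(q, p) = sqrt(2)*sqrt(q) (f(q, p) = sqrt(2*q) = sqrt(2)*sqrt(q))
((259 + O) + f(-9, 11))*(-11) = ((259 - 8/3) + sqrt(2)*sqrt(-9))*(-11) = (769/3 + sqrt(2)*(3*I))*(-11) = (769/3 + 3*I*sqrt(2))*(-11) = -8459/3 - 33*I*sqrt(2)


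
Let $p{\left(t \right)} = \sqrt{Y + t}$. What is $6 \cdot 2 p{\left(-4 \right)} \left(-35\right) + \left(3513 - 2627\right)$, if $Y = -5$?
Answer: $886 - 1260 i \approx 886.0 - 1260.0 i$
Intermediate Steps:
$p{\left(t \right)} = \sqrt{-5 + t}$
$6 \cdot 2 p{\left(-4 \right)} \left(-35\right) + \left(3513 - 2627\right) = 6 \cdot 2 \sqrt{-5 - 4} \left(-35\right) + \left(3513 - 2627\right) = 12 \sqrt{-9} \left(-35\right) + 886 = 12 \cdot 3 i \left(-35\right) + 886 = 36 i \left(-35\right) + 886 = - 1260 i + 886 = 886 - 1260 i$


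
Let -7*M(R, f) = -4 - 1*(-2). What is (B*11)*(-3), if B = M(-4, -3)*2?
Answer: -132/7 ≈ -18.857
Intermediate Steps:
M(R, f) = 2/7 (M(R, f) = -(-4 - 1*(-2))/7 = -(-4 + 2)/7 = -⅐*(-2) = 2/7)
B = 4/7 (B = (2/7)*2 = 4/7 ≈ 0.57143)
(B*11)*(-3) = ((4/7)*11)*(-3) = (44/7)*(-3) = -132/7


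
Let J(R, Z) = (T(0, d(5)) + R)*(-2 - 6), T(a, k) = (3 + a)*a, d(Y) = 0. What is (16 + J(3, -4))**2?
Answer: 64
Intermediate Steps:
T(a, k) = a*(3 + a)
J(R, Z) = -8*R (J(R, Z) = (0*(3 + 0) + R)*(-2 - 6) = (0*3 + R)*(-8) = (0 + R)*(-8) = R*(-8) = -8*R)
(16 + J(3, -4))**2 = (16 - 8*3)**2 = (16 - 24)**2 = (-8)**2 = 64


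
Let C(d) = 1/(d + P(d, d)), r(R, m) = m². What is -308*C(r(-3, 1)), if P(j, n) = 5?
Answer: -154/3 ≈ -51.333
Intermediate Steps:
C(d) = 1/(5 + d) (C(d) = 1/(d + 5) = 1/(5 + d))
-308*C(r(-3, 1)) = -308/(5 + 1²) = -308/(5 + 1) = -308/6 = -308*⅙ = -154/3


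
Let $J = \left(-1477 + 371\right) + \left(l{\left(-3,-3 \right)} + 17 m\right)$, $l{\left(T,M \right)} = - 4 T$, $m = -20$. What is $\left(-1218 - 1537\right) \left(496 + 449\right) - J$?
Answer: $-2602041$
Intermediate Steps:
$J = -1434$ ($J = \left(-1477 + 371\right) + \left(\left(-4\right) \left(-3\right) + 17 \left(-20\right)\right) = -1106 + \left(12 - 340\right) = -1106 - 328 = -1434$)
$\left(-1218 - 1537\right) \left(496 + 449\right) - J = \left(-1218 - 1537\right) \left(496 + 449\right) - -1434 = \left(-2755\right) 945 + 1434 = -2603475 + 1434 = -2602041$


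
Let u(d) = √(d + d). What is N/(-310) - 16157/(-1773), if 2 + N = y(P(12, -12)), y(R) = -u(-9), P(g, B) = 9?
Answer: 2506108/274815 + 3*I*√2/310 ≈ 9.1192 + 0.013686*I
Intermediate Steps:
u(d) = √2*√d (u(d) = √(2*d) = √2*√d)
y(R) = -3*I*√2 (y(R) = -√2*√(-9) = -√2*3*I = -3*I*√2)
N = -2 - 3*I*√2 ≈ -2.0 - 4.2426*I
N/(-310) - 16157/(-1773) = (-2 - 3*I*√2)/(-310) - 16157/(-1773) = (-2 - 3*I*√2)*(-1/310) - 16157*(-1/1773) = (1/155 + 3*I*√2/310) + 16157/1773 = 2506108/274815 + 3*I*√2/310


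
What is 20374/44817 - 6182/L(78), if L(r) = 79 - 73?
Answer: -46156075/44817 ≈ -1029.9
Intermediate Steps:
L(r) = 6
20374/44817 - 6182/L(78) = 20374/44817 - 6182/6 = 20374*(1/44817) - 6182*⅙ = 20374/44817 - 3091/3 = -46156075/44817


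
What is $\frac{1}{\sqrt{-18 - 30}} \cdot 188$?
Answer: $- \frac{47 i \sqrt{3}}{3} \approx - 27.135 i$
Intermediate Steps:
$\frac{1}{\sqrt{-18 - 30}} \cdot 188 = \frac{1}{\sqrt{-48}} \cdot 188 = \frac{1}{4 i \sqrt{3}} \cdot 188 = - \frac{i \sqrt{3}}{12} \cdot 188 = - \frac{47 i \sqrt{3}}{3}$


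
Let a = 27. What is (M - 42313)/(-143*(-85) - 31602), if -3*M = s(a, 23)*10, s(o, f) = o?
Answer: 42403/19447 ≈ 2.1804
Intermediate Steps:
M = -90 (M = -9*10 = -⅓*270 = -90)
(M - 42313)/(-143*(-85) - 31602) = (-90 - 42313)/(-143*(-85) - 31602) = -42403/(12155 - 31602) = -42403/(-19447) = -42403*(-1/19447) = 42403/19447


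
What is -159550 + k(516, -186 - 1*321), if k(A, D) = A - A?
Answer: -159550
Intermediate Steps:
k(A, D) = 0
-159550 + k(516, -186 - 1*321) = -159550 + 0 = -159550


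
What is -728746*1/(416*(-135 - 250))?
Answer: 364373/80080 ≈ 4.5501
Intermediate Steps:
-728746*1/(416*(-135 - 250)) = -728746/(416*(-385)) = -728746/(-160160) = -728746*(-1/160160) = 364373/80080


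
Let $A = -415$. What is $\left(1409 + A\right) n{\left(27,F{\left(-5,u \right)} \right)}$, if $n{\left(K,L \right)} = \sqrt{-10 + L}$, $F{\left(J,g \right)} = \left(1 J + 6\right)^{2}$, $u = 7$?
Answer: $2982 i \approx 2982.0 i$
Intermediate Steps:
$F{\left(J,g \right)} = \left(6 + J\right)^{2}$ ($F{\left(J,g \right)} = \left(J + 6\right)^{2} = \left(6 + J\right)^{2}$)
$\left(1409 + A\right) n{\left(27,F{\left(-5,u \right)} \right)} = \left(1409 - 415\right) \sqrt{-10 + \left(6 - 5\right)^{2}} = 994 \sqrt{-10 + 1^{2}} = 994 \sqrt{-10 + 1} = 994 \sqrt{-9} = 994 \cdot 3 i = 2982 i$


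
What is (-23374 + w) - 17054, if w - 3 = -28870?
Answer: -69295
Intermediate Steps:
w = -28867 (w = 3 - 28870 = -28867)
(-23374 + w) - 17054 = (-23374 - 28867) - 17054 = -52241 - 17054 = -69295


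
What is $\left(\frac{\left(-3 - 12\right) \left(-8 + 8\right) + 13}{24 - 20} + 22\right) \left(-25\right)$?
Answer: $- \frac{2525}{4} \approx -631.25$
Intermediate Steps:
$\left(\frac{\left(-3 - 12\right) \left(-8 + 8\right) + 13}{24 - 20} + 22\right) \left(-25\right) = \left(\frac{\left(-15\right) 0 + 13}{4} + 22\right) \left(-25\right) = \left(\left(0 + 13\right) \frac{1}{4} + 22\right) \left(-25\right) = \left(13 \cdot \frac{1}{4} + 22\right) \left(-25\right) = \left(\frac{13}{4} + 22\right) \left(-25\right) = \frac{101}{4} \left(-25\right) = - \frac{2525}{4}$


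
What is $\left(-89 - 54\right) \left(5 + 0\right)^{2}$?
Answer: $-3575$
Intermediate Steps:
$\left(-89 - 54\right) \left(5 + 0\right)^{2} = - 143 \cdot 5^{2} = \left(-143\right) 25 = -3575$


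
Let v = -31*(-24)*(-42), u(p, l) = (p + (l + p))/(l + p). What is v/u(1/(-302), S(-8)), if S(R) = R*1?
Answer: -406056/13 ≈ -31235.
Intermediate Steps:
S(R) = R
u(p, l) = (l + 2*p)/(l + p)
v = -31248 (v = 744*(-42) = -31248)
v/u(1/(-302), S(-8)) = -31248*(-8 + 1/(-302))/(-8 + 2/(-302)) = -31248*(-8 - 1/302)/(-8 + 2*(-1/302)) = -31248*(-2417/(302*(-8 - 1/151))) = -31248/((-302/2417*(-1209/151))) = -31248/2418/2417 = -31248*2417/2418 = -406056/13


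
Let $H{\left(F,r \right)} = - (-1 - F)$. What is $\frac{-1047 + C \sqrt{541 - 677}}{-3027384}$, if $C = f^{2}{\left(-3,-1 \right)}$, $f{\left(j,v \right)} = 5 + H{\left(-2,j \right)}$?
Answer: $\frac{349}{1009128} - \frac{4 i \sqrt{34}}{378423} \approx 0.00034584 - 6.1634 \cdot 10^{-5} i$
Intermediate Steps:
$H{\left(F,r \right)} = 1 + F$
$f{\left(j,v \right)} = 4$ ($f{\left(j,v \right)} = 5 + \left(1 - 2\right) = 5 - 1 = 4$)
$C = 16$ ($C = 4^{2} = 16$)
$\frac{-1047 + C \sqrt{541 - 677}}{-3027384} = \frac{-1047 + 16 \sqrt{541 - 677}}{-3027384} = \left(-1047 + 16 \sqrt{-136}\right) \left(- \frac{1}{3027384}\right) = \left(-1047 + 16 \cdot 2 i \sqrt{34}\right) \left(- \frac{1}{3027384}\right) = \left(-1047 + 32 i \sqrt{34}\right) \left(- \frac{1}{3027384}\right) = \frac{349}{1009128} - \frac{4 i \sqrt{34}}{378423}$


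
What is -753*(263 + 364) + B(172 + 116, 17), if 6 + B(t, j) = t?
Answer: -471849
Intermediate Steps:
B(t, j) = -6 + t
-753*(263 + 364) + B(172 + 116, 17) = -753*(263 + 364) + (-6 + (172 + 116)) = -753*627 + (-6 + 288) = -472131 + 282 = -471849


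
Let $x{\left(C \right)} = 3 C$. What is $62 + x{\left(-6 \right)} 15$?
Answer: $-208$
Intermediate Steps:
$62 + x{\left(-6 \right)} 15 = 62 + 3 \left(-6\right) 15 = 62 - 270 = -208$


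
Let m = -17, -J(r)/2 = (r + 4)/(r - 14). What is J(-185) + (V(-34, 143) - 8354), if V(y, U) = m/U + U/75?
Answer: -17829800174/2134275 ≈ -8354.0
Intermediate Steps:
J(r) = -2*(4 + r)/(-14 + r) (J(r) = -2*(r + 4)/(r - 14) = -2*(4 + r)/(-14 + r))
V(y, U) = -17/U + U/75
J(-185) + (V(-34, 143) - 8354) = 2*(-4 - 1*(-185))/(-14 - 185) + ((-17/143 + (1/75)*143) - 8354) = 2*(-4 + 185)/(-199) + ((-17*1/143 + 143/75) - 8354) = 2*(-1/199)*181 + ((-17/143 + 143/75) - 8354) = -362/199 + (19174/10725 - 8354) = -362/199 - 89577476/10725 = -17829800174/2134275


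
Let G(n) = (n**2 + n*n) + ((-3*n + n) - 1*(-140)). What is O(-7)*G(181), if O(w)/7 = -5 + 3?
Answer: -914200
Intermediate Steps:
O(w) = -14 (O(w) = 7*(-5 + 3) = 7*(-2) = -14)
G(n) = 140 - 2*n + 2*n**2 (G(n) = (n**2 + n**2) + (-2*n + 140) = 2*n**2 + (140 - 2*n) = 140 - 2*n + 2*n**2)
O(-7)*G(181) = -14*(140 - 2*181 + 2*181**2) = -14*(140 - 362 + 2*32761) = -14*(140 - 362 + 65522) = -14*65300 = -914200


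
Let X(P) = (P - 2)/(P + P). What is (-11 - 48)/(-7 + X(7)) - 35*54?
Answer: -174944/93 ≈ -1881.1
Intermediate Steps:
X(P) = (-2 + P)/(2*P) (X(P) = (-2 + P)/((2*P)) = (-2 + P)*(1/(2*P)) = (-2 + P)/(2*P))
(-11 - 48)/(-7 + X(7)) - 35*54 = (-11 - 48)/(-7 + (1/2)*(-2 + 7)/7) - 35*54 = -59/(-7 + (1/2)*(1/7)*5) - 1890 = -59/(-7 + 5/14) - 1890 = -59/(-93/14) - 1890 = -59*(-14/93) - 1890 = 826/93 - 1890 = -174944/93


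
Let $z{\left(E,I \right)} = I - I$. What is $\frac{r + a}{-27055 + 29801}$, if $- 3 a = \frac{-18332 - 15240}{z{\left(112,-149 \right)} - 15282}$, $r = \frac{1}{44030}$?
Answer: $- \frac{739064657}{2771536948740} \approx -0.00026666$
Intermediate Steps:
$z{\left(E,I \right)} = 0$
$r = \frac{1}{44030} \approx 2.2712 \cdot 10^{-5}$
$a = - \frac{16786}{22923}$ ($a = - \frac{\left(-18332 - 15240\right) \frac{1}{0 - 15282}}{3} = - \frac{\left(-33572\right) \frac{1}{-15282}}{3} = - \frac{\left(-33572\right) \left(- \frac{1}{15282}\right)}{3} = \left(- \frac{1}{3}\right) \frac{16786}{7641} = - \frac{16786}{22923} \approx -0.73228$)
$\frac{r + a}{-27055 + 29801} = \frac{\frac{1}{44030} - \frac{16786}{22923}}{-27055 + 29801} = - \frac{739064657}{1009299690 \cdot 2746} = \left(- \frac{739064657}{1009299690}\right) \frac{1}{2746} = - \frac{739064657}{2771536948740}$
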